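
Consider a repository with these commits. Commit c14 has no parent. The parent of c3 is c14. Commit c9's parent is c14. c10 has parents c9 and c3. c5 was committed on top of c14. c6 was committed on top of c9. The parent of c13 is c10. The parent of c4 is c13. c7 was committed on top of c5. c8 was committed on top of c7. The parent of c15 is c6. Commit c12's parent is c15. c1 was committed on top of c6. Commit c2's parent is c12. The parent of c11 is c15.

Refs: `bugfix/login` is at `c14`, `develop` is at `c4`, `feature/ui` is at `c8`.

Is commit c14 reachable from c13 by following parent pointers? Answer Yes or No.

Yes

Ancestors of c13 (commits reachable by following parents): {c10, c13, c14, c3, c9}.
c14 is in that set, so it is an ancestor of c13.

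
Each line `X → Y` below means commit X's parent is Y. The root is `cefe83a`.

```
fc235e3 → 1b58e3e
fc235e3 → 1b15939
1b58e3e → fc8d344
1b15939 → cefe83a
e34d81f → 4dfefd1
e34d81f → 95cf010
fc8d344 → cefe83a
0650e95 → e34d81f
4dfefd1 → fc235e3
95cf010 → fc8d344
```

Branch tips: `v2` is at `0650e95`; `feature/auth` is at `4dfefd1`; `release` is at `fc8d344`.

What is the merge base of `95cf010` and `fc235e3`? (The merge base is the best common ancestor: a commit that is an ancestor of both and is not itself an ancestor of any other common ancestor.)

Ancestors of 95cf010: {95cf010, cefe83a, fc8d344}.
Ancestors of fc235e3: {1b15939, 1b58e3e, cefe83a, fc235e3, fc8d344}.
Common ancestors: {cefe83a, fc8d344}.
Among these, fc8d344 is not an ancestor of any other common ancestor — it is the merge base.

fc8d344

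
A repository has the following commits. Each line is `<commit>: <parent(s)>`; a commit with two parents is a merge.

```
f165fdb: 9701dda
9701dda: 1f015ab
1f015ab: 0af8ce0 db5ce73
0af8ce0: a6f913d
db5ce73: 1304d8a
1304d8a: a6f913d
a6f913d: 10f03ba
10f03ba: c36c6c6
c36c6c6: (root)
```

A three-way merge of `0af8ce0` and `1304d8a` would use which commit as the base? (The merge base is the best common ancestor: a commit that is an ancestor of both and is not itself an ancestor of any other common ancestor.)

Ancestors of 0af8ce0: {0af8ce0, 10f03ba, a6f913d, c36c6c6}.
Ancestors of 1304d8a: {10f03ba, 1304d8a, a6f913d, c36c6c6}.
Common ancestors: {10f03ba, a6f913d, c36c6c6}.
Among these, a6f913d is not an ancestor of any other common ancestor — it is the merge base.

a6f913d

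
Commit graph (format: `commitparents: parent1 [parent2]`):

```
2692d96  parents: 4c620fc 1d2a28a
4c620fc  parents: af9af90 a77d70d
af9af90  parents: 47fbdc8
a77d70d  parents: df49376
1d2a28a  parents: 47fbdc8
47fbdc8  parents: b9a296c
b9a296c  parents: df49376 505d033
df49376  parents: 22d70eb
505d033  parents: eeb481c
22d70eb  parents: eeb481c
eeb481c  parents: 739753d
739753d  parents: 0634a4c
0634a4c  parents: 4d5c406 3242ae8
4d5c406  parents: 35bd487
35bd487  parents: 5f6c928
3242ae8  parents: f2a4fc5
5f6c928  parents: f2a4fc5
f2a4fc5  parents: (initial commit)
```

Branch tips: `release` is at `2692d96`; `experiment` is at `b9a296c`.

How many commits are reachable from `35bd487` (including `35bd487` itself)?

Walking parent pointers from 35bd487: reachable set = {35bd487, 5f6c928, f2a4fc5}.
That is 3 commits.

3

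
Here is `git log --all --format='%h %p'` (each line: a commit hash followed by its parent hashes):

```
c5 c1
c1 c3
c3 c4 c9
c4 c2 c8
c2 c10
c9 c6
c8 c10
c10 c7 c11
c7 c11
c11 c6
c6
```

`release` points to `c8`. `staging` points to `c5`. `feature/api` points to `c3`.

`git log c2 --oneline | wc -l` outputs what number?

5

Walking parent pointers from c2: reachable set = {c10, c11, c2, c6, c7}.
That is 5 commits.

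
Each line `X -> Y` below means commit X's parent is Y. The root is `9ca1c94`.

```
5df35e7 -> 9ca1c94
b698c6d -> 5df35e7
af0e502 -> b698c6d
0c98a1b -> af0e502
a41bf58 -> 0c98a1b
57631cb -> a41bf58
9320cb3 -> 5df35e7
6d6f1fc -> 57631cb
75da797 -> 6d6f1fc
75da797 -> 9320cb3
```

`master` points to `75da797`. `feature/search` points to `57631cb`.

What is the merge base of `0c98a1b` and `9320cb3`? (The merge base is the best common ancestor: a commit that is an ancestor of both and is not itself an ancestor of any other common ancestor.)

5df35e7

Ancestors of 0c98a1b: {0c98a1b, 5df35e7, 9ca1c94, af0e502, b698c6d}.
Ancestors of 9320cb3: {5df35e7, 9320cb3, 9ca1c94}.
Common ancestors: {5df35e7, 9ca1c94}.
Among these, 5df35e7 is not an ancestor of any other common ancestor — it is the merge base.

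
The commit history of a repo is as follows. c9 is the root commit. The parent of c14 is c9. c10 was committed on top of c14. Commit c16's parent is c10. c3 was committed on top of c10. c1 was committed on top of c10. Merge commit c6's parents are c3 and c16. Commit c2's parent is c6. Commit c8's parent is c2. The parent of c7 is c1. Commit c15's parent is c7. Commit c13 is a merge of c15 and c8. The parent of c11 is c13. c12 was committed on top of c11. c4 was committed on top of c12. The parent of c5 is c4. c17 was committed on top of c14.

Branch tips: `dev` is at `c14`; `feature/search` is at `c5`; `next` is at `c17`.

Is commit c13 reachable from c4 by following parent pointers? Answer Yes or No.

Ancestors of c4 (commits reachable by following parents): {c1, c10, c11, c12, c13, c14, c15, c16, c2, c3, c4, c6, c7, c8, c9}.
c13 is in that set, so it is an ancestor of c4.

Yes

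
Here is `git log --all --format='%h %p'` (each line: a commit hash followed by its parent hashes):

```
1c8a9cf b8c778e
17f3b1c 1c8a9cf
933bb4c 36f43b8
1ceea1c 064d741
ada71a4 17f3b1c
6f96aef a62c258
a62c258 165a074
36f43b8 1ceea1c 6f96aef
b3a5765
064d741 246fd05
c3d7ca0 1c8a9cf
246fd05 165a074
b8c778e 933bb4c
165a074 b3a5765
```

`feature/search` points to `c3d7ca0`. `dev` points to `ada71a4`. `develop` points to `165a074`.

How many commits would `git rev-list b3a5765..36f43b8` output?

Reachable from 36f43b8: {064d741, 165a074, 1ceea1c, 246fd05, 36f43b8, 6f96aef, a62c258, b3a5765}.
Reachable from b3a5765: {b3a5765}.
In 36f43b8's history but not b3a5765's: {064d741, 165a074, 1ceea1c, 246fd05, 36f43b8, 6f96aef, a62c258} — 7 commits.

7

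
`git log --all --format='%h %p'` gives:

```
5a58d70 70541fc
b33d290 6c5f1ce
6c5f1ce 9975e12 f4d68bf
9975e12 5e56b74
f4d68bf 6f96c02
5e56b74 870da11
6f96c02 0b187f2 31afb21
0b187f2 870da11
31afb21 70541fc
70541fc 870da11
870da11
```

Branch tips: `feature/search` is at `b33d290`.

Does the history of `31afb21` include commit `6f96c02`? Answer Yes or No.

No

Ancestors of 31afb21: {31afb21, 70541fc, 870da11}.
6f96c02 is not in that set, so it is not an ancestor of 31afb21.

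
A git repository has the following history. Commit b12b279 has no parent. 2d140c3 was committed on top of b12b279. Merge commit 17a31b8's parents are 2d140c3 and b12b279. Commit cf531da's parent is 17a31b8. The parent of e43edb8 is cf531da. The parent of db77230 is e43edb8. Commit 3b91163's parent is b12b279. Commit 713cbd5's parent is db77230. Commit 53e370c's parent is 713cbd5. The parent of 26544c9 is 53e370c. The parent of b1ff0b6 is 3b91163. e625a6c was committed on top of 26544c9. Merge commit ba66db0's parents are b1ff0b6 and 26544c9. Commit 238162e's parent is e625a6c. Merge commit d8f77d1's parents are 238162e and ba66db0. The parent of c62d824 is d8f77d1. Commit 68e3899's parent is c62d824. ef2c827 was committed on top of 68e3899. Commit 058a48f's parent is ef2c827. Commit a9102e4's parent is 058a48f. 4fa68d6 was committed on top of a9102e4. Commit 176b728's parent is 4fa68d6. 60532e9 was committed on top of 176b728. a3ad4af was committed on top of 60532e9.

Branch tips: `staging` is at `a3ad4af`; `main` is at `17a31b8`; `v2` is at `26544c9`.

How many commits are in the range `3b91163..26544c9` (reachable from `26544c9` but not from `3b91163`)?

8

Reachable from 26544c9: {17a31b8, 26544c9, 2d140c3, 53e370c, 713cbd5, b12b279, cf531da, db77230, e43edb8}.
Reachable from 3b91163: {3b91163, b12b279}.
In 26544c9's history but not 3b91163's: {17a31b8, 26544c9, 2d140c3, 53e370c, 713cbd5, cf531da, db77230, e43edb8} — 8 commits.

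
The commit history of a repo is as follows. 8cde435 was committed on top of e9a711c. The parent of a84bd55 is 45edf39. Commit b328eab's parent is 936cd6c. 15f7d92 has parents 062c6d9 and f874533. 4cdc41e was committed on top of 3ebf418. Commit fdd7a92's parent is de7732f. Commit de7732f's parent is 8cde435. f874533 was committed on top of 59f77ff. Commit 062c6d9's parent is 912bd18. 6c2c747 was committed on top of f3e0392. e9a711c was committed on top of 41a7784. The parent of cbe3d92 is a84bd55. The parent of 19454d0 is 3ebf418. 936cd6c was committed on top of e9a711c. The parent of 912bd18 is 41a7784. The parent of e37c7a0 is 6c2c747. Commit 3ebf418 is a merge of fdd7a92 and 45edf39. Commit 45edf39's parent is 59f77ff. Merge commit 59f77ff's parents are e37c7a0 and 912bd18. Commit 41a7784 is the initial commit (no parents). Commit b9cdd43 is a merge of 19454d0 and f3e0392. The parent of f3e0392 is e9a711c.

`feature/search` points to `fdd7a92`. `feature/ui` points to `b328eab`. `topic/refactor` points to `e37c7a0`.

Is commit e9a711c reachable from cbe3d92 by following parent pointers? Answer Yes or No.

Ancestors of cbe3d92 (commits reachable by following parents): {41a7784, 45edf39, 59f77ff, 6c2c747, 912bd18, a84bd55, cbe3d92, e37c7a0, e9a711c, f3e0392}.
e9a711c is in that set, so it is an ancestor of cbe3d92.

Yes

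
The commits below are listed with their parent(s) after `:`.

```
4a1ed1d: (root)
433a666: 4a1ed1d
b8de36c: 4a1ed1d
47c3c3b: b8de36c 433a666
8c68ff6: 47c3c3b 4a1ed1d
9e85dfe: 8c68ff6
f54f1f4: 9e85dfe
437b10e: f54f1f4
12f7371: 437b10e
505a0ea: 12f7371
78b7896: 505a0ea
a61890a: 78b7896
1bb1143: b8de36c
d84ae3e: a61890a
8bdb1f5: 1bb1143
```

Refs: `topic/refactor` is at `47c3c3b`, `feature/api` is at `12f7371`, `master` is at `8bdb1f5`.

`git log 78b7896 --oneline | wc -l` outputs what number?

Walking parent pointers from 78b7896: reachable set = {12f7371, 433a666, 437b10e, 47c3c3b, 4a1ed1d, 505a0ea, 78b7896, 8c68ff6, 9e85dfe, b8de36c, f54f1f4}.
That is 11 commits.

11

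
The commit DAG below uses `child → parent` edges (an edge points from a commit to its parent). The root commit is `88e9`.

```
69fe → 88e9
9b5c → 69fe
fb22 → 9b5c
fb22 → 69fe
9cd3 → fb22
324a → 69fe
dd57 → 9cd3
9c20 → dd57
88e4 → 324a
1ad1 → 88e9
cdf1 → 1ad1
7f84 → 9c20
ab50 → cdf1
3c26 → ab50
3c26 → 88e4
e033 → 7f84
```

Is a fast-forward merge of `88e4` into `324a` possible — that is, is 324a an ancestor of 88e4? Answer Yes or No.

A fast-forward from 324a to 88e4 is possible iff 324a is an ancestor of 88e4.
Ancestors of 88e4: {324a, 69fe, 88e4, 88e9}.
324a is among them, so fast-forward is possible.

Yes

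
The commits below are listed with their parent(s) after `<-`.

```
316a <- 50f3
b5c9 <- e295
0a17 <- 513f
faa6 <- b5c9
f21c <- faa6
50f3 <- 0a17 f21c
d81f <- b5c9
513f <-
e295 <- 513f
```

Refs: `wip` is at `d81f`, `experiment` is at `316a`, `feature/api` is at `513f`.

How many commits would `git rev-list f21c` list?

5

Walking parent pointers from f21c: reachable set = {513f, b5c9, e295, f21c, faa6}.
That is 5 commits.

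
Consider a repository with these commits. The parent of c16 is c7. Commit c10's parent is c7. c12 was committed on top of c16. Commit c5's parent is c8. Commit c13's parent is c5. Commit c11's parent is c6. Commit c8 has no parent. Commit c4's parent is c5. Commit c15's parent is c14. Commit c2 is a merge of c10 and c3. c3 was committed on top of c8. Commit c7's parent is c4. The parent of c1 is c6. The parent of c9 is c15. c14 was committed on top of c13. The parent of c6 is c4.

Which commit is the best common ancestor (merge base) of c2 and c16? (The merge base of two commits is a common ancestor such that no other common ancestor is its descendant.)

c7

Ancestors of c2: {c10, c2, c3, c4, c5, c7, c8}.
Ancestors of c16: {c16, c4, c5, c7, c8}.
Common ancestors: {c4, c5, c7, c8}.
Among these, c7 is not an ancestor of any other common ancestor — it is the merge base.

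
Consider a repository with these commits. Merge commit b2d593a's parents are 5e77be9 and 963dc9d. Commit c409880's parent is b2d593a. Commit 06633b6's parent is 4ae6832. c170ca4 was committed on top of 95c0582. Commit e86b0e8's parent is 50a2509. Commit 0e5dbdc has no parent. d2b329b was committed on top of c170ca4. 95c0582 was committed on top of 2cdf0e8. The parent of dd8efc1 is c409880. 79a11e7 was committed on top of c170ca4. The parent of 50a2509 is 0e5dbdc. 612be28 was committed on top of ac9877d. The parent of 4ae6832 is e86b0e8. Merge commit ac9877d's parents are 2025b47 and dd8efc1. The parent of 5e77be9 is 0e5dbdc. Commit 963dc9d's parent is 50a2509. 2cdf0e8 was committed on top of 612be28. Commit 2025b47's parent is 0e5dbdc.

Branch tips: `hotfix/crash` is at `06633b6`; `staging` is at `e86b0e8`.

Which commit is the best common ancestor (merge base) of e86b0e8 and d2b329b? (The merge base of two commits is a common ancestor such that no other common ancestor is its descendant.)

50a2509

Ancestors of e86b0e8: {0e5dbdc, 50a2509, e86b0e8}.
Ancestors of d2b329b: {0e5dbdc, 2025b47, 2cdf0e8, 50a2509, 5e77be9, 612be28, 95c0582, 963dc9d, ac9877d, b2d593a, c170ca4, c409880, d2b329b, dd8efc1}.
Common ancestors: {0e5dbdc, 50a2509}.
Among these, 50a2509 is not an ancestor of any other common ancestor — it is the merge base.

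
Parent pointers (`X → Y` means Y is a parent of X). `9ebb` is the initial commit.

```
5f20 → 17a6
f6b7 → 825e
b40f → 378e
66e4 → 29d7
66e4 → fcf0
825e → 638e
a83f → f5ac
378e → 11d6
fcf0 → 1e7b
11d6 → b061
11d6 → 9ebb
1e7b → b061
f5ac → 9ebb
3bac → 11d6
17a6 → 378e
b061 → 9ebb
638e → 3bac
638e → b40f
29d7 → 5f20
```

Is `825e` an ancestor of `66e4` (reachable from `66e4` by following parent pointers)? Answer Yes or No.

Ancestors of 66e4: {11d6, 17a6, 1e7b, 29d7, 378e, 5f20, 66e4, 9ebb, b061, fcf0}.
825e is not in that set, so it is not an ancestor of 66e4.

No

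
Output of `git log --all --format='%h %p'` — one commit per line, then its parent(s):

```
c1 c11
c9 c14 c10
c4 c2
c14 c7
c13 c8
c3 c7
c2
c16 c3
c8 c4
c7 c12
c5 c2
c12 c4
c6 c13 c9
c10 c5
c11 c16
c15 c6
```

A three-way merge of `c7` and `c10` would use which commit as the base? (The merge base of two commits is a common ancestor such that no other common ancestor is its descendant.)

c2

Ancestors of c7: {c12, c2, c4, c7}.
Ancestors of c10: {c10, c2, c5}.
Common ancestors: {c2}.
The only common ancestor is c2, so it is the merge base.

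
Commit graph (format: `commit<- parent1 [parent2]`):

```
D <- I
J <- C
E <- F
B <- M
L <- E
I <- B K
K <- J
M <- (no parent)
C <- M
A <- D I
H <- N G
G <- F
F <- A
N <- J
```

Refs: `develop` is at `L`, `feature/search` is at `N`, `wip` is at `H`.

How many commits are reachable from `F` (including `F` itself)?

9

Walking parent pointers from F: reachable set = {A, B, C, D, F, I, J, K, M}.
That is 9 commits.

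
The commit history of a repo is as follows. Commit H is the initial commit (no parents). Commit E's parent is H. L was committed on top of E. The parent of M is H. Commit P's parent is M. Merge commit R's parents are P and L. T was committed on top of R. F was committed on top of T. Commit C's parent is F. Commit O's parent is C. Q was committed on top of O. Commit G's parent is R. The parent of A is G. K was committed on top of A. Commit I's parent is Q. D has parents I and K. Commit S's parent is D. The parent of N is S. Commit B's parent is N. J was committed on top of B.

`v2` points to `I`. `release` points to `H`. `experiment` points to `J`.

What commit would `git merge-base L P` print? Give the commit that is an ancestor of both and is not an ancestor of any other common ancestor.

Ancestors of L: {E, H, L}.
Ancestors of P: {H, M, P}.
Common ancestors: {H}.
The only common ancestor is H, so it is the merge base.

H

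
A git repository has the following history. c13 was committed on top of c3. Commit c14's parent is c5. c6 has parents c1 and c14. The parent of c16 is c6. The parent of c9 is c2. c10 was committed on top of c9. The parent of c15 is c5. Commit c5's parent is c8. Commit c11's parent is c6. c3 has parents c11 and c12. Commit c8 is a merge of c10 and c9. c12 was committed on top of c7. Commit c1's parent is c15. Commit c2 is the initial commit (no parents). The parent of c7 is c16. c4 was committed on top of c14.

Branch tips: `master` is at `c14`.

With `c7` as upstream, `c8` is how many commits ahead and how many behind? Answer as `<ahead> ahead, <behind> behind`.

Reachable from c8: {c10, c2, c8, c9}.
Reachable from c7: {c1, c10, c14, c15, c16, c2, c5, c6, c7, c8, c9}.
Only in c8's history (ahead): {} — 0.
Only in c7's history (behind): {c1, c14, c15, c16, c5, c6, c7} — 7.

0 ahead, 7 behind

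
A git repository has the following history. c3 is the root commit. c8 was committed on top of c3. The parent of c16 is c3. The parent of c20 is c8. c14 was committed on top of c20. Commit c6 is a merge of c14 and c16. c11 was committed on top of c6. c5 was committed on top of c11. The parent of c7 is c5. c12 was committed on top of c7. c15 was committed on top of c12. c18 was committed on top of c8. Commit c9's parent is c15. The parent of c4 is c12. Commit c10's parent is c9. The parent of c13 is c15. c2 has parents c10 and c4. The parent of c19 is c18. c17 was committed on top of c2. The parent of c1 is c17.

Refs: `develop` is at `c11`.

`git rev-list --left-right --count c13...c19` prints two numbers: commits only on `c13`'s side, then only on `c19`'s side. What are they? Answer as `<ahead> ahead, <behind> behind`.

10 ahead, 2 behind

Reachable from c13: {c11, c12, c13, c14, c15, c16, c20, c3, c5, c6, c7, c8}.
Reachable from c19: {c18, c19, c3, c8}.
Only in c13's history (ahead): {c11, c12, c13, c14, c15, c16, c20, c5, c6, c7} — 10.
Only in c19's history (behind): {c18, c19} — 2.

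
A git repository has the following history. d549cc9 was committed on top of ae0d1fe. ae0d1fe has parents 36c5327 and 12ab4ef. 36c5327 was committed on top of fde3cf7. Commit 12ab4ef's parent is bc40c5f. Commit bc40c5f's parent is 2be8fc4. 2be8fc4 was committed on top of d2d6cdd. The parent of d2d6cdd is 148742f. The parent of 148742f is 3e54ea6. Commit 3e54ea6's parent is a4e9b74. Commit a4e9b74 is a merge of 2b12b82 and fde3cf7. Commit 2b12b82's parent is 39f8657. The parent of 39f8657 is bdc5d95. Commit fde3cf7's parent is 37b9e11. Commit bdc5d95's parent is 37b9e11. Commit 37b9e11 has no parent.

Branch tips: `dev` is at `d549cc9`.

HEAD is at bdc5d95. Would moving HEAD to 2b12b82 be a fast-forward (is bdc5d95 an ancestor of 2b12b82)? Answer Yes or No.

A fast-forward from bdc5d95 to 2b12b82 is possible iff bdc5d95 is an ancestor of 2b12b82.
Ancestors of 2b12b82: {2b12b82, 37b9e11, 39f8657, bdc5d95}.
bdc5d95 is among them, so fast-forward is possible.

Yes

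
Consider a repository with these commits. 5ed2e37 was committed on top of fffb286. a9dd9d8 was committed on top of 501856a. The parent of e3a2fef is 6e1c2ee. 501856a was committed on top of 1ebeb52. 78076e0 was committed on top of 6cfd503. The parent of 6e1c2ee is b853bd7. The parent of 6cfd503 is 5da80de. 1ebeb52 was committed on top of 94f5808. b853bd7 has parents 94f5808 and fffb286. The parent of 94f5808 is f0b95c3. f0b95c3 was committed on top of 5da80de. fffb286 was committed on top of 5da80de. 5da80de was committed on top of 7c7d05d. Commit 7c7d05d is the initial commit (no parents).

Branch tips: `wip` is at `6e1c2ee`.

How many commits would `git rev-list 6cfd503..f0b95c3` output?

1

Reachable from f0b95c3: {5da80de, 7c7d05d, f0b95c3}.
Reachable from 6cfd503: {5da80de, 6cfd503, 7c7d05d}.
In f0b95c3's history but not 6cfd503's: {f0b95c3} — 1 commit.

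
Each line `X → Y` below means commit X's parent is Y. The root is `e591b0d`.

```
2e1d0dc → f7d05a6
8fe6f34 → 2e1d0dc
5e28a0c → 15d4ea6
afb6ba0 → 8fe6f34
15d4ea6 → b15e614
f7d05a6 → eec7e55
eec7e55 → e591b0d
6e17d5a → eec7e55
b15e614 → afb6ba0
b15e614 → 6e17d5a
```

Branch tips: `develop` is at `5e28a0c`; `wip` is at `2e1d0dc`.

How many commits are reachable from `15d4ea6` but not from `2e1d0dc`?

Reachable from 15d4ea6: {15d4ea6, 2e1d0dc, 6e17d5a, 8fe6f34, afb6ba0, b15e614, e591b0d, eec7e55, f7d05a6}.
Reachable from 2e1d0dc: {2e1d0dc, e591b0d, eec7e55, f7d05a6}.
In 15d4ea6's history but not 2e1d0dc's: {15d4ea6, 6e17d5a, 8fe6f34, afb6ba0, b15e614} — 5 commits.

5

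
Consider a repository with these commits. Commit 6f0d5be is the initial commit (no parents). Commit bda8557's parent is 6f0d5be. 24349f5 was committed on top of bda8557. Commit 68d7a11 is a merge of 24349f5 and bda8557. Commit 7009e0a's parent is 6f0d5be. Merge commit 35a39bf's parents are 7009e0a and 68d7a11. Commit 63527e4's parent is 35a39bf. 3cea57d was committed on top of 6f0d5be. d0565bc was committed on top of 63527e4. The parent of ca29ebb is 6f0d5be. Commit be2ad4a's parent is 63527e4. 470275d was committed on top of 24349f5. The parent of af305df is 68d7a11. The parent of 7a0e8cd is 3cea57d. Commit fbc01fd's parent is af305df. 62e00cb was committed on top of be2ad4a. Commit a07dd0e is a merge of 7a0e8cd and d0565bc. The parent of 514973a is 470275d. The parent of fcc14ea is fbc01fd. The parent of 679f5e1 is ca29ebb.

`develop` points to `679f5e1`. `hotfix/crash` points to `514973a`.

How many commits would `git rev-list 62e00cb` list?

Walking parent pointers from 62e00cb: reachable set = {24349f5, 35a39bf, 62e00cb, 63527e4, 68d7a11, 6f0d5be, 7009e0a, bda8557, be2ad4a}.
That is 9 commits.

9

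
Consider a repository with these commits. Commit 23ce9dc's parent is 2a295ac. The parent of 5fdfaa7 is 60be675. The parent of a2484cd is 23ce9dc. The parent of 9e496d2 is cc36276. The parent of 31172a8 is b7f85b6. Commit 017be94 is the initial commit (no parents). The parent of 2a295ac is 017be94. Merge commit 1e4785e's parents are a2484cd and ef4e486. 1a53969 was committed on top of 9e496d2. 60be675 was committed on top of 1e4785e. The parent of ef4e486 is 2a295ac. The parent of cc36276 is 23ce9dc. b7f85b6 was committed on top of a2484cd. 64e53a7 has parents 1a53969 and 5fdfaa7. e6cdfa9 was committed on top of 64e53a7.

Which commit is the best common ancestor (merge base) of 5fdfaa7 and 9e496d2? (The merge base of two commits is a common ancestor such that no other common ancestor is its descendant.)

Ancestors of 5fdfaa7: {017be94, 1e4785e, 23ce9dc, 2a295ac, 5fdfaa7, 60be675, a2484cd, ef4e486}.
Ancestors of 9e496d2: {017be94, 23ce9dc, 2a295ac, 9e496d2, cc36276}.
Common ancestors: {017be94, 23ce9dc, 2a295ac}.
Among these, 23ce9dc is not an ancestor of any other common ancestor — it is the merge base.

23ce9dc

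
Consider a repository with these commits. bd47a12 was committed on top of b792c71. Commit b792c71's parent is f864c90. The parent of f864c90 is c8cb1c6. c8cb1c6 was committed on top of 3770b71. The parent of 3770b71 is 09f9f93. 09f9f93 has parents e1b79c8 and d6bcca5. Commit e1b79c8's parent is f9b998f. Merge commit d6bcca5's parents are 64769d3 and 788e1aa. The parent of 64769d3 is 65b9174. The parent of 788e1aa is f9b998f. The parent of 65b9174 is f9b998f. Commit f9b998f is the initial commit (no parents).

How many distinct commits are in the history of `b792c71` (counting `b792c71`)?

11

Walking parent pointers from b792c71: reachable set = {09f9f93, 3770b71, 64769d3, 65b9174, 788e1aa, b792c71, c8cb1c6, d6bcca5, e1b79c8, f864c90, f9b998f}.
That is 11 commits.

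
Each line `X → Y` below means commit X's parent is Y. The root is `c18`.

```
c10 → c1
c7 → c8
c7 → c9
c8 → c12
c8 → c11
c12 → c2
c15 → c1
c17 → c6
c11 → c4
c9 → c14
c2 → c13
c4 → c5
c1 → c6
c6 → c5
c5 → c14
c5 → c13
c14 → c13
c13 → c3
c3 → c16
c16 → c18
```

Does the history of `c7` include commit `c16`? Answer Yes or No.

Ancestors of c7 (commits reachable by following parents): {c11, c12, c13, c14, c16, c18, c2, c3, c4, c5, c7, c8, c9}.
c16 is in that set, so it is an ancestor of c7.

Yes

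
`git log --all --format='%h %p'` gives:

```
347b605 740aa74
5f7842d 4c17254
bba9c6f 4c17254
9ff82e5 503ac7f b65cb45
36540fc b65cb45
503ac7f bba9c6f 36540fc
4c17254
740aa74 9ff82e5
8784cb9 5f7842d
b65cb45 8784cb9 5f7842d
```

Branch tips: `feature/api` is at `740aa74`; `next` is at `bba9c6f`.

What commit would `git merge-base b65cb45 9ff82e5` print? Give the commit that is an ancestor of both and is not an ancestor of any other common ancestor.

b65cb45

Ancestors of b65cb45: {4c17254, 5f7842d, 8784cb9, b65cb45}.
Ancestors of 9ff82e5: {36540fc, 4c17254, 503ac7f, 5f7842d, 8784cb9, 9ff82e5, b65cb45, bba9c6f}.
Common ancestors: {4c17254, 5f7842d, 8784cb9, b65cb45}.
Among these, b65cb45 is not an ancestor of any other common ancestor — it is the merge base.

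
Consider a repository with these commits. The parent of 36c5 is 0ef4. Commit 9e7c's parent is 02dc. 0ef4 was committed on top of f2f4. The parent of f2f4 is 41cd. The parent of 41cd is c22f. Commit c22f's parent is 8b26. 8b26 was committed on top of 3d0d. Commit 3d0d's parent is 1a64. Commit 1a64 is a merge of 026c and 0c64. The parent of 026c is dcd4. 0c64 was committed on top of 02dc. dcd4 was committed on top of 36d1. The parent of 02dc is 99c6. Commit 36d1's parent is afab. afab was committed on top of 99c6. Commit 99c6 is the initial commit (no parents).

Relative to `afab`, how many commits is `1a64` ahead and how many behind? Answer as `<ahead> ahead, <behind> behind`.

6 ahead, 0 behind

Reachable from 1a64: {026c, 02dc, 0c64, 1a64, 36d1, 99c6, afab, dcd4}.
Reachable from afab: {99c6, afab}.
Only in 1a64's history (ahead): {026c, 02dc, 0c64, 1a64, 36d1, dcd4} — 6.
Only in afab's history (behind): {} — 0.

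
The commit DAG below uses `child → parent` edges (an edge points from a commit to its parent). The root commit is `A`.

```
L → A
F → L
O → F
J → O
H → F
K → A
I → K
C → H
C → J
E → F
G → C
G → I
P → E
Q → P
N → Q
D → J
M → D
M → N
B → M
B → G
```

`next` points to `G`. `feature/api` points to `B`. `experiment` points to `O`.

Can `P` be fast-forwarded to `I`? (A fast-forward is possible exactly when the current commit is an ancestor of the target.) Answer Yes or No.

A fast-forward from P to I is possible iff P is an ancestor of I.
Ancestors of I: {A, I, K}.
P is not among them, so fast-forward is not possible.

No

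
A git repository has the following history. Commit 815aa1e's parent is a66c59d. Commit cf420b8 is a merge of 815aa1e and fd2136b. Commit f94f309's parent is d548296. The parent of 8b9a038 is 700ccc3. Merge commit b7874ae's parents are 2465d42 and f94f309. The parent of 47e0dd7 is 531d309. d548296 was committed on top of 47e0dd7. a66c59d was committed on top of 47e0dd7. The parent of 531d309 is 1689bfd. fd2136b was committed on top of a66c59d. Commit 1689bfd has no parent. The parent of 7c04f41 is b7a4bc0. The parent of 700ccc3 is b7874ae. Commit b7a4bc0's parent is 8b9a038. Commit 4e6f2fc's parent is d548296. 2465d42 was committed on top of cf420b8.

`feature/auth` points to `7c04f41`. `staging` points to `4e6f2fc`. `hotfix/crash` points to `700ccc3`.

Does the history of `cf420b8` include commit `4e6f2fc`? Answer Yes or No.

Ancestors of cf420b8: {1689bfd, 47e0dd7, 531d309, 815aa1e, a66c59d, cf420b8, fd2136b}.
4e6f2fc is not in that set, so it is not an ancestor of cf420b8.

No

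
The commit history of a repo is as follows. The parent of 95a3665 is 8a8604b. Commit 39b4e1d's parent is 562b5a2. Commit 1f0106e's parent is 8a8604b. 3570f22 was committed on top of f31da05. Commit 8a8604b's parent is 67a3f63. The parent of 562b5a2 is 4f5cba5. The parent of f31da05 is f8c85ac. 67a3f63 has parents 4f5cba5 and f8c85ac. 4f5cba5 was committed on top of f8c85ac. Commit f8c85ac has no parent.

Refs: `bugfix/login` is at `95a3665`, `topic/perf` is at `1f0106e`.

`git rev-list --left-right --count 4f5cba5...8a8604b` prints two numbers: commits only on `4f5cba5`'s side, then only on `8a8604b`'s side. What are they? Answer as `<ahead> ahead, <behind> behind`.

0 ahead, 2 behind

Reachable from 4f5cba5: {4f5cba5, f8c85ac}.
Reachable from 8a8604b: {4f5cba5, 67a3f63, 8a8604b, f8c85ac}.
Only in 4f5cba5's history (ahead): {} — 0.
Only in 8a8604b's history (behind): {67a3f63, 8a8604b} — 2.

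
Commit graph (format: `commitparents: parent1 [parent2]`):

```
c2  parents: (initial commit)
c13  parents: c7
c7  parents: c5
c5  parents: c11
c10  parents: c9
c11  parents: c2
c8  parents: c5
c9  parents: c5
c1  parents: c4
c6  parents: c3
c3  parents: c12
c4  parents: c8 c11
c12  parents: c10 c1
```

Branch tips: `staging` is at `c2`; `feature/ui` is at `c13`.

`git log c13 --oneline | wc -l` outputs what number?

Walking parent pointers from c13: reachable set = {c11, c13, c2, c5, c7}.
That is 5 commits.

5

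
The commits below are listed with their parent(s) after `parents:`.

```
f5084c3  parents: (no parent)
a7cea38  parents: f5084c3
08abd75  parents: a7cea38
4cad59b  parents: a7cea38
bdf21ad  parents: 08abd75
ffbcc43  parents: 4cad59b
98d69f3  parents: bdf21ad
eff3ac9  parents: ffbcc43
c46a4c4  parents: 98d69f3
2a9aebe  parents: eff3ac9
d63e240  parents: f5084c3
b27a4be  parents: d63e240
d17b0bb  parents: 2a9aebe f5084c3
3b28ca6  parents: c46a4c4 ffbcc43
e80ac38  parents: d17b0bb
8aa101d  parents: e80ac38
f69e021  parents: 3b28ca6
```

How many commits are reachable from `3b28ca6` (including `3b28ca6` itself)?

9

Walking parent pointers from 3b28ca6: reachable set = {08abd75, 3b28ca6, 4cad59b, 98d69f3, a7cea38, bdf21ad, c46a4c4, f5084c3, ffbcc43}.
That is 9 commits.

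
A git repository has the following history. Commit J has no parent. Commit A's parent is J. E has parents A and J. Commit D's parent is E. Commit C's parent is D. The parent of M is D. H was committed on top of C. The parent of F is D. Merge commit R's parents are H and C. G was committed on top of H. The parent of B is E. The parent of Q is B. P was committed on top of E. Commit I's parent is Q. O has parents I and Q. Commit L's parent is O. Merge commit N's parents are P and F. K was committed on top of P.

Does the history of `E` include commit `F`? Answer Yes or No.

Ancestors of E: {A, E, J}.
F is not in that set, so it is not an ancestor of E.

No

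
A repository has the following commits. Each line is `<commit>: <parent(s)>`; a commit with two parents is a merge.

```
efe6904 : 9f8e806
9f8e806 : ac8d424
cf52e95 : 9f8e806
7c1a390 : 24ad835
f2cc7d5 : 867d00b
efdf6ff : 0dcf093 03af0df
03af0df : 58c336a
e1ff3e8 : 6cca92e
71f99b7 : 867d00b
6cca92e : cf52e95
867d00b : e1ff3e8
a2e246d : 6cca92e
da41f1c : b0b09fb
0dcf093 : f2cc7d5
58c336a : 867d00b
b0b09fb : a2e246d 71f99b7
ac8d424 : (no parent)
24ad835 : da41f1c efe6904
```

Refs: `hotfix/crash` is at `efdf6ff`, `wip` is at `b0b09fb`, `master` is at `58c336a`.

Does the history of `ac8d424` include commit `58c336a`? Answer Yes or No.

No

Ancestors of ac8d424: {ac8d424}.
58c336a is not in that set, so it is not an ancestor of ac8d424.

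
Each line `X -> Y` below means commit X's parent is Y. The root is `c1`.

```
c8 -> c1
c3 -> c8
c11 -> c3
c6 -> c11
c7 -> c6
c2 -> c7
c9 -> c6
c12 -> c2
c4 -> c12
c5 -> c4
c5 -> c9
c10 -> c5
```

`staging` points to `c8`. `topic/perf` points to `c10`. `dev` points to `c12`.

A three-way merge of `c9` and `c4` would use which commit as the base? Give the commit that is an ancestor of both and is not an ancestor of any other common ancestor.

Ancestors of c9: {c1, c11, c3, c6, c8, c9}.
Ancestors of c4: {c1, c11, c12, c2, c3, c4, c6, c7, c8}.
Common ancestors: {c1, c11, c3, c6, c8}.
Among these, c6 is not an ancestor of any other common ancestor — it is the merge base.

c6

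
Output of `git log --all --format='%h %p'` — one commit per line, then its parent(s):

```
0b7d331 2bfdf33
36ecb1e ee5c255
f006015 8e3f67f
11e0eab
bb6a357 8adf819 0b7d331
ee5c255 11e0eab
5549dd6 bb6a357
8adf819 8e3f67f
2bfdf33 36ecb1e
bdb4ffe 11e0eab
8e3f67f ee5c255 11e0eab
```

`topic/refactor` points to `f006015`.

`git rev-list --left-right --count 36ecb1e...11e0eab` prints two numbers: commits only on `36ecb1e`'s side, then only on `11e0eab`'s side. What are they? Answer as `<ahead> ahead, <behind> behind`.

2 ahead, 0 behind

Reachable from 36ecb1e: {11e0eab, 36ecb1e, ee5c255}.
Reachable from 11e0eab: {11e0eab}.
Only in 36ecb1e's history (ahead): {36ecb1e, ee5c255} — 2.
Only in 11e0eab's history (behind): {} — 0.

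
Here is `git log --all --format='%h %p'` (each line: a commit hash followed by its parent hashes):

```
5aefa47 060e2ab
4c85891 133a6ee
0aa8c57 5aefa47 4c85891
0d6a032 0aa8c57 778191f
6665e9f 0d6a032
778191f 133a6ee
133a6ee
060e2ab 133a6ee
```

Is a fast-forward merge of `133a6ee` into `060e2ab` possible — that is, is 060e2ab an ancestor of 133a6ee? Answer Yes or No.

No

A fast-forward from 060e2ab to 133a6ee is possible iff 060e2ab is an ancestor of 133a6ee.
Ancestors of 133a6ee: {133a6ee}.
060e2ab is not among them, so fast-forward is not possible.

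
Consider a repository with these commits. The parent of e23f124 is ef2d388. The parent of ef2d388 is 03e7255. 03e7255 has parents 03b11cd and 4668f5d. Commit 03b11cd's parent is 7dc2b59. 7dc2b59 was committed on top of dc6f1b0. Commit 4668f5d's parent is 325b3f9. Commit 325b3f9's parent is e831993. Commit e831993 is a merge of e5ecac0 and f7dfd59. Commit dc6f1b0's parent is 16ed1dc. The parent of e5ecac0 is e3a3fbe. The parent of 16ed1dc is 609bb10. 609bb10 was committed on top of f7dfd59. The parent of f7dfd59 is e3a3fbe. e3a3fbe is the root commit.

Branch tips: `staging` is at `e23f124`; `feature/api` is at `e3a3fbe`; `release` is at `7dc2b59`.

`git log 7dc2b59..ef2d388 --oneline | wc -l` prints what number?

7

Reachable from ef2d388: {03b11cd, 03e7255, 16ed1dc, 325b3f9, 4668f5d, 609bb10, 7dc2b59, dc6f1b0, e3a3fbe, e5ecac0, e831993, ef2d388, f7dfd59}.
Reachable from 7dc2b59: {16ed1dc, 609bb10, 7dc2b59, dc6f1b0, e3a3fbe, f7dfd59}.
In ef2d388's history but not 7dc2b59's: {03b11cd, 03e7255, 325b3f9, 4668f5d, e5ecac0, e831993, ef2d388} — 7 commits.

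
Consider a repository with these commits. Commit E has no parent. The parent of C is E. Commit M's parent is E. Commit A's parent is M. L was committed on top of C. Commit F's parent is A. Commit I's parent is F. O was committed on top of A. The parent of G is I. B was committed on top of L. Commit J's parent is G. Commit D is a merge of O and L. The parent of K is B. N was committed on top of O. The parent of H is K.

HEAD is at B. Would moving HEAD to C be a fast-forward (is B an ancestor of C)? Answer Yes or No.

No

A fast-forward from B to C is possible iff B is an ancestor of C.
Ancestors of C: {C, E}.
B is not among them, so fast-forward is not possible.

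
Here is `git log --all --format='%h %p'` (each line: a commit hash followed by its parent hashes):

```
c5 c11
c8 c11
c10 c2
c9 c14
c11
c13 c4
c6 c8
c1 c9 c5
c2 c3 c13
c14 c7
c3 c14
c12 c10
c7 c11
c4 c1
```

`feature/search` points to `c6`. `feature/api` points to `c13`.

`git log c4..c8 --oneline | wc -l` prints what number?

1

Reachable from c8: {c11, c8}.
Reachable from c4: {c1, c11, c14, c4, c5, c7, c9}.
In c8's history but not c4's: {c8} — 1 commit.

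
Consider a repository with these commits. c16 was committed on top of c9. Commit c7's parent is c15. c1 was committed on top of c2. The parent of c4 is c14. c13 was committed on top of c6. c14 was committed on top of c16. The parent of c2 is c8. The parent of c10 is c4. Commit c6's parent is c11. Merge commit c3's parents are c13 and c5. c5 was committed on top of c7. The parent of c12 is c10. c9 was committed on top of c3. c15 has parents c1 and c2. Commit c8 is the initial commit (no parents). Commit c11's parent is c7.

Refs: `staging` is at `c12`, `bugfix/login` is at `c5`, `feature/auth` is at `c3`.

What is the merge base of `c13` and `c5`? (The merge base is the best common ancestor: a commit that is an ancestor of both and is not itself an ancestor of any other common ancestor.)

Ancestors of c13: {c1, c11, c13, c15, c2, c6, c7, c8}.
Ancestors of c5: {c1, c15, c2, c5, c7, c8}.
Common ancestors: {c1, c15, c2, c7, c8}.
Among these, c7 is not an ancestor of any other common ancestor — it is the merge base.

c7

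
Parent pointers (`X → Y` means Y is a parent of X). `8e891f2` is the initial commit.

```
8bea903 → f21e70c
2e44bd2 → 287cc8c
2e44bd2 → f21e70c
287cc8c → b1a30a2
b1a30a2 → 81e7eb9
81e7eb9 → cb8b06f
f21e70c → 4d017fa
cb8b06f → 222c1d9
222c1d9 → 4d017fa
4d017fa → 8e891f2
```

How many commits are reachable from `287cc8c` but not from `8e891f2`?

6

Reachable from 287cc8c: {222c1d9, 287cc8c, 4d017fa, 81e7eb9, 8e891f2, b1a30a2, cb8b06f}.
Reachable from 8e891f2: {8e891f2}.
In 287cc8c's history but not 8e891f2's: {222c1d9, 287cc8c, 4d017fa, 81e7eb9, b1a30a2, cb8b06f} — 6 commits.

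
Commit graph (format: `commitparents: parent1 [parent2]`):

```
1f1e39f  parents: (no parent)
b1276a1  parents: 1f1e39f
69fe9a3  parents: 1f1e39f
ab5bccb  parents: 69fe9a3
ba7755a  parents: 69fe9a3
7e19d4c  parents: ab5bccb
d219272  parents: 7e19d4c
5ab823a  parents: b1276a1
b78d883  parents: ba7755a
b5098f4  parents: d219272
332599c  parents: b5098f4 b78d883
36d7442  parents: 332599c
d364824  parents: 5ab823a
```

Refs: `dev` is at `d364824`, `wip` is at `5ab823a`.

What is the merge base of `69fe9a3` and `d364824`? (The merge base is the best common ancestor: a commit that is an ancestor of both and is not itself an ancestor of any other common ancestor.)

1f1e39f

Ancestors of 69fe9a3: {1f1e39f, 69fe9a3}.
Ancestors of d364824: {1f1e39f, 5ab823a, b1276a1, d364824}.
Common ancestors: {1f1e39f}.
The only common ancestor is 1f1e39f, so it is the merge base.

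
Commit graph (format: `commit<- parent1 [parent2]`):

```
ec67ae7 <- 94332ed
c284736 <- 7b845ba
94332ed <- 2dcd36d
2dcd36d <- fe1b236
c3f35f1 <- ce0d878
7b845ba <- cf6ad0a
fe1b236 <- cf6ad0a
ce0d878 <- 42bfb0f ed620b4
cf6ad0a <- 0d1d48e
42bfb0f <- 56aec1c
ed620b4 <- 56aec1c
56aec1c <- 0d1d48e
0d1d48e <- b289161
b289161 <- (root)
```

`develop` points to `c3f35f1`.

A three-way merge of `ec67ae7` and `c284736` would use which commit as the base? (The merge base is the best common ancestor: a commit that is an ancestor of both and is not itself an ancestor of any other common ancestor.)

Ancestors of ec67ae7: {0d1d48e, 2dcd36d, 94332ed, b289161, cf6ad0a, ec67ae7, fe1b236}.
Ancestors of c284736: {0d1d48e, 7b845ba, b289161, c284736, cf6ad0a}.
Common ancestors: {0d1d48e, b289161, cf6ad0a}.
Among these, cf6ad0a is not an ancestor of any other common ancestor — it is the merge base.

cf6ad0a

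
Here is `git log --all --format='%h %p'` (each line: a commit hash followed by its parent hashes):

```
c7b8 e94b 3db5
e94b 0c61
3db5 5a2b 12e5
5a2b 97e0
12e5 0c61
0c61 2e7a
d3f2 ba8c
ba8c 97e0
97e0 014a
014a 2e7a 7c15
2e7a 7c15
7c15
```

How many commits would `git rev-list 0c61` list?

Walking parent pointers from 0c61: reachable set = {0c61, 2e7a, 7c15}.
That is 3 commits.

3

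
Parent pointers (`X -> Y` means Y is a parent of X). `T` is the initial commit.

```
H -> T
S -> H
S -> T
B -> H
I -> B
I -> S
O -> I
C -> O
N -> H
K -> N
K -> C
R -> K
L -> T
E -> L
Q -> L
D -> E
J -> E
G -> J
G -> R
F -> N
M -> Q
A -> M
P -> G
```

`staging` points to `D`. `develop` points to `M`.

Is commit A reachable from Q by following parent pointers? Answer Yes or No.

Ancestors of Q: {L, Q, T}.
A is not in that set, so it is not an ancestor of Q.

No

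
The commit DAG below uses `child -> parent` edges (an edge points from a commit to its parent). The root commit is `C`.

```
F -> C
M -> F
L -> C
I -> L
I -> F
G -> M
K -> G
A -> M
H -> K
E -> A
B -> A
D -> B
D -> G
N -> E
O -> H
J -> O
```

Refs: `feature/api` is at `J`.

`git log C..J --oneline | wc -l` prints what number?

Reachable from J: {C, F, G, H, J, K, M, O}.
Reachable from C: {C}.
In J's history but not C's: {F, G, H, J, K, M, O} — 7 commits.

7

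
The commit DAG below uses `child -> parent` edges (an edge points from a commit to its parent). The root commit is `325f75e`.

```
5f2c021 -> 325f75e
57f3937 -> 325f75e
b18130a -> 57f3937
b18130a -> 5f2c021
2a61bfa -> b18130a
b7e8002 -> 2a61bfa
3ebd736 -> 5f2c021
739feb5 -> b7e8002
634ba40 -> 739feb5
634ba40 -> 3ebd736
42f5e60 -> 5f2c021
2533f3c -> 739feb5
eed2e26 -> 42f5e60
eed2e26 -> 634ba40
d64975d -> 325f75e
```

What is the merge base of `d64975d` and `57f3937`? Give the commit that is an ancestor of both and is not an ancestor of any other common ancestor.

325f75e

Ancestors of d64975d: {325f75e, d64975d}.
Ancestors of 57f3937: {325f75e, 57f3937}.
Common ancestors: {325f75e}.
The only common ancestor is 325f75e, so it is the merge base.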